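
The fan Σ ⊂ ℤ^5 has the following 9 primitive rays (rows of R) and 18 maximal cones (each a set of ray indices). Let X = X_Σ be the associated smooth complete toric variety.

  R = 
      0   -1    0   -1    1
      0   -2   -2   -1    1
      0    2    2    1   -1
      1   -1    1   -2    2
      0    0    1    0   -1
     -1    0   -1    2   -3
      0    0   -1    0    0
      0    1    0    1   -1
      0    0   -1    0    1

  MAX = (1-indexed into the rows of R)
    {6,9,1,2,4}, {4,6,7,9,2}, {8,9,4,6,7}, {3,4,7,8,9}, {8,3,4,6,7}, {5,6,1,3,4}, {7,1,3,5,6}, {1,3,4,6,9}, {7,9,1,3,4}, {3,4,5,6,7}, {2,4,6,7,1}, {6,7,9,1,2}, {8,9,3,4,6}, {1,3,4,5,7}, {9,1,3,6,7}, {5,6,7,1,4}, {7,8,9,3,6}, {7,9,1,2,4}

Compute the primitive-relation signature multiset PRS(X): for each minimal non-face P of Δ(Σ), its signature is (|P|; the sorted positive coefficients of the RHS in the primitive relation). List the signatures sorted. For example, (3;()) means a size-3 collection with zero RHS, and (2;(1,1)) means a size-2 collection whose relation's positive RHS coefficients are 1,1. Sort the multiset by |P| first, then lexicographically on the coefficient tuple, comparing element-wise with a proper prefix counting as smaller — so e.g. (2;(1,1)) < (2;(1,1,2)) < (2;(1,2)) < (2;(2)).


Σ has 9 primitive collections:

  P={1,8}:  v_{1} + v_{8} = 0  ⇒ sig = (2;())
  P={2,3}:  v_{2} + v_{3} = 0  ⇒ sig = (2;())
  P={5,9}:  v_{5} + v_{9} = 0  ⇒ sig = (2;())
  P={2,5}:  v_{2} + v_{5} = v_{1} + v_{4} + v_{6} + v_{7}  ⇒ sig = (2;(1,1,1,1))
  P={2,8}:  v_{2} + v_{8} = v_{4} + v_{6} + v_{7} + v_{9}  ⇒ sig = (2;(1,1,1,1))
  P={5,8}:  v_{5} + v_{8} = v_{3} + v_{4} + v_{6} + v_{7}  ⇒ sig = (2;(1,1,1,1))
  P={1,3,4,6,7}:  v_{1} + v_{3} + v_{4} + v_{6} + v_{7} = v_{5}  ⇒ sig = (5;(1))
  P={1,4,6,7,9}:  v_{1} + v_{4} + v_{6} + v_{7} + v_{9} = v_{2}  ⇒ sig = (5;(1))
  P={3,4,6,7,9}:  v_{3} + v_{4} + v_{6} + v_{7} + v_{9} = v_{8}  ⇒ sig = (5;(1))

Sorted signature multiset PRS(X):
{ (2;()) ×3,  (2;(1,1,1,1)) ×3,  (5;(1)) ×3 }


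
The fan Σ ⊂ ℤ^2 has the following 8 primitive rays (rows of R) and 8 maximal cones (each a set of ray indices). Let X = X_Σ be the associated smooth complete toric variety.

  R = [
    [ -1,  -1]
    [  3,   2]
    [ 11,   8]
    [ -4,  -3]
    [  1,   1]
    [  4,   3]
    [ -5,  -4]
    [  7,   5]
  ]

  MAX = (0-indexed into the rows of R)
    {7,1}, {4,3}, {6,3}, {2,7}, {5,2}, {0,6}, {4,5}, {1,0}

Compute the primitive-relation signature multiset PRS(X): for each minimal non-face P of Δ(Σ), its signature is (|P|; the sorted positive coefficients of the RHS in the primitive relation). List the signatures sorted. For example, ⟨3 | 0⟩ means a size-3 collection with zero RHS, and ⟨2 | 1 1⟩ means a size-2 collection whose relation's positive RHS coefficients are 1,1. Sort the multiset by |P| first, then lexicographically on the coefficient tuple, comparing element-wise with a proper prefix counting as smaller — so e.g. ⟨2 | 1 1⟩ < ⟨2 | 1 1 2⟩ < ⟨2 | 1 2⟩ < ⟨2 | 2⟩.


Primitive collections (20):

  P = {0,4}:  v_{0} + v_{4} = 0  ⇒ sig = ⟨2 | 0⟩
  P = {3,5}:  v_{3} + v_{5} = 0  ⇒ sig = ⟨2 | 0⟩
  P = {0,3}:  v_{0} + v_{3} = v_{6}  ⇒ sig = ⟨2 | 1⟩
  P = {0,5}:  v_{0} + v_{5} = v_{1}  ⇒ sig = ⟨2 | 1⟩
  P = {1,3}:  v_{1} + v_{3} = v_{0}  ⇒ sig = ⟨2 | 1⟩
  P = {1,4}:  v_{1} + v_{4} = v_{5}  ⇒ sig = ⟨2 | 1⟩
  P = {1,5}:  v_{1} + v_{5} = v_{7}  ⇒ sig = ⟨2 | 1⟩
  P = {2,3}:  v_{2} + v_{3} = v_{7}  ⇒ sig = ⟨2 | 1⟩
  P = {3,7}:  v_{3} + v_{7} = v_{1}  ⇒ sig = ⟨2 | 1⟩
  P = {4,6}:  v_{4} + v_{6} = v_{3}  ⇒ sig = ⟨2 | 1⟩
  P = {5,6}:  v_{5} + v_{6} = v_{0}  ⇒ sig = ⟨2 | 1⟩
  P = {5,7}:  v_{5} + v_{7} = v_{2}  ⇒ sig = ⟨2 | 1⟩
  P = {0,2}:  v_{0} + v_{2} = v_{1} + v_{7}  ⇒ sig = ⟨2 | 1 1⟩
  P = {6,7}:  v_{6} + v_{7} = v_{0} + v_{1}  ⇒ sig = ⟨2 | 1 1⟩
  P = {0,7}:  v_{0} + v_{7} = 2·v_{1}  ⇒ sig = ⟨2 | 2⟩
  P = {1,2}:  v_{1} + v_{2} = 2·v_{7}  ⇒ sig = ⟨2 | 2⟩
  P = {1,6}:  v_{1} + v_{6} = 2·v_{0}  ⇒ sig = ⟨2 | 2⟩
  P = {2,6}:  v_{2} + v_{6} = 2·v_{1}  ⇒ sig = ⟨2 | 2⟩
  P = {4,7}:  v_{4} + v_{7} = 2·v_{5}  ⇒ sig = ⟨2 | 2⟩
  P = {2,4}:  v_{2} + v_{4} = 3·v_{5}  ⇒ sig = ⟨2 | 3⟩

so the primitive-relation signature multiset is
    |P|=2: 20 collections, coeffs (), (), (1), (1), (1), (1), (1), (1), (1), (1), (1), (1), (1,1), (1,1), (2), (2), (2), (2), (2), (3)


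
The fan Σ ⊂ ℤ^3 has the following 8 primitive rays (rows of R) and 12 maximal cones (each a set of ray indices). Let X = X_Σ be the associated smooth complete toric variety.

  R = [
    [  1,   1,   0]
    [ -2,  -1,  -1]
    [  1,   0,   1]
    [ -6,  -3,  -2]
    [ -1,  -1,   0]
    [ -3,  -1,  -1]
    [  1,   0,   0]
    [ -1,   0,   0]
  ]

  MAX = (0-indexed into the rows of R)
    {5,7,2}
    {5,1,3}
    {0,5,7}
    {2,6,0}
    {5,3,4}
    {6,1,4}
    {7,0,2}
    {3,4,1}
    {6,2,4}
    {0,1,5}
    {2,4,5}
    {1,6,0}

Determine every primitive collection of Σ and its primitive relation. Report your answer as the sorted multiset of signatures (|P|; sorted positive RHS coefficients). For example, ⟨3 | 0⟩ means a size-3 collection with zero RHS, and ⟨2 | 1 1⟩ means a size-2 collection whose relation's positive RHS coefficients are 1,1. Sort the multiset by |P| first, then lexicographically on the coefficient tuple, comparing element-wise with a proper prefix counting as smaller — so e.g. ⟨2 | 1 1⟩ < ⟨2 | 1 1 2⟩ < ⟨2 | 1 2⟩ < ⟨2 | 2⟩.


|primitive collections| = 12. Relations:

  • {0,4}:  v_{0} + v_{4} = 0  →  sig = ⟨2 | 0⟩
  • {6,7}:  v_{6} + v_{7} = 0  →  sig = ⟨2 | 0⟩
  • {1,2}:  v_{1} + v_{2} = v_{4}  →  sig = ⟨2 | 1⟩
  • {1,7}:  v_{1} + v_{7} = v_{5}  →  sig = ⟨2 | 1⟩
  • {5,6}:  v_{5} + v_{6} = v_{1}  →  sig = ⟨2 | 1⟩
  • {0,3}:  v_{0} + v_{3} = v_{1} + v_{5}  →  sig = ⟨2 | 1 1⟩
  • {4,7}:  v_{4} + v_{7} = v_{2} + v_{5}  →  sig = ⟨2 | 1 1⟩
  • {2,3}:  v_{2} + v_{3} = 2·v_{4} + v_{5}  →  sig = ⟨2 | 1 2⟩
  • {3,6}:  v_{3} + v_{6} = 2·v_{1} + v_{4}  →  sig = ⟨2 | 1 2⟩
  • {3,7}:  v_{3} + v_{7} = v_{4} + 2·v_{5}  →  sig = ⟨2 | 1 2⟩
  • {0,2,5}:  v_{0} + v_{2} + v_{5} = v_{7}  →  sig = ⟨3 | 1⟩
  • {1,4,5}:  v_{1} + v_{4} + v_{5} = v_{3}  →  sig = ⟨3 | 1⟩

Sorted signature multiset PRS(X):
[⟨2 | 0⟩, ⟨2 | 0⟩, ⟨2 | 1⟩, ⟨2 | 1⟩, ⟨2 | 1⟩, ⟨2 | 1 1⟩, ⟨2 | 1 1⟩, ⟨2 | 1 2⟩, ⟨2 | 1 2⟩, ⟨2 | 1 2⟩, ⟨3 | 1⟩, ⟨3 | 1⟩]


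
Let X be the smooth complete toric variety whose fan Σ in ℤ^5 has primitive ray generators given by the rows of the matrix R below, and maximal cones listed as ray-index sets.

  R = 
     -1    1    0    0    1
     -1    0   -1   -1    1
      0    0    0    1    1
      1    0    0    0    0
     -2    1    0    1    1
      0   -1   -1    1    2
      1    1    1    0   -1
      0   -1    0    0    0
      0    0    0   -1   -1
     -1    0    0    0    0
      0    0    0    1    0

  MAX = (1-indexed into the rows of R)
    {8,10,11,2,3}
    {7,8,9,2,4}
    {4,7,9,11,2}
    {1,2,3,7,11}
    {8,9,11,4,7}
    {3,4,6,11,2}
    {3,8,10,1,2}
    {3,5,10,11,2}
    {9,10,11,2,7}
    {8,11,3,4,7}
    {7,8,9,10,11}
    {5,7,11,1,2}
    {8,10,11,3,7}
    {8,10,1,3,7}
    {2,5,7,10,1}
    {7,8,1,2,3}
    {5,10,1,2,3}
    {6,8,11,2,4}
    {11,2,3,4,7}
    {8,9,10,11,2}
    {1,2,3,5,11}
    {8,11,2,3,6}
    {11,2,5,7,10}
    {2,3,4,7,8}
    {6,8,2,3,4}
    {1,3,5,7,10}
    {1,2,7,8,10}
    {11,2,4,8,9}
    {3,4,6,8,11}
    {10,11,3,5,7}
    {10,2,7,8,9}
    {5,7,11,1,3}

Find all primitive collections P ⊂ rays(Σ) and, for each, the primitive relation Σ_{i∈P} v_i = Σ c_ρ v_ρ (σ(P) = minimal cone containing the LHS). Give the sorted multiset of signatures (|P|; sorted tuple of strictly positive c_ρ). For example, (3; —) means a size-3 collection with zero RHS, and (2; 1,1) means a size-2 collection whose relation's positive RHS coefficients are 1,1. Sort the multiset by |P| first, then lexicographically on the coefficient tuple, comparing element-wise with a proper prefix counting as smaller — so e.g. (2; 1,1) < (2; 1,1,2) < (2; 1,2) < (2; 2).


18 minimal non-faces of Δ(Σ) (on 11 rays):

  P={3,9}:  v_{3} + v_{9} = 0  so sig = (2; —)
  P={4,10}:  v_{4} + v_{10} = 0  so sig = (2; —)
  P={4,5}:  v_{4} + v_{5} = v_{1} + v_{11}  so sig = (2; 1,1)
  P={6,7}:  v_{6} + v_{7} = v_{3} + v_{4}  so sig = (2; 1,1)
  P={1,4}:  v_{1} + v_{4} = v_{2} + v_{3} + v_{7}  so sig = (2; 1,1,1)
  P={1,9}:  v_{1} + v_{9} = v_{2} + v_{7} + v_{10}  so sig = (2; 1,1,1)
  P={6,9}:  v_{6} + v_{9} = v_{2} + v_{4} + v_{8} + v_{11}  so sig = (2; 1,1,1,1)
  P={6,10}:  v_{6} + v_{10} = v_{2} + v_{3} + v_{8} + v_{11}  so sig = (2; 1,1,1,1)
  P={5,6}:  v_{5} + v_{6} = v_{2} + 2·v_{3} + v_{10} + v_{11}  so sig = (2; 1,1,1,2)
  P={5,9}:  v_{5} + v_{9} = v_{2} + v_{7} + 2·v_{10} + v_{11}  so sig = (2; 1,1,1,2)
  P={1,6}:  v_{1} + v_{6} = v_{2} + 2·v_{3}  so sig = (2; 1,2)
  P={5,8}:  v_{5} + v_{8} = v_{3} + 2·v_{10}  so sig = (2; 1,2)
  P={1,10,11}:  v_{1} + v_{10} + v_{11} = v_{5}  so sig = (3; 1)
  P={1,8,11}:  v_{1} + v_{8} + v_{11} = v_{3} + v_{10}  so sig = (3; 1,1)
  P={2,7,8,11}:  v_{2} + v_{7} + v_{8} + v_{11} = 0  so sig = (4; —)
  P={2,3,7,10}:  v_{2} + v_{3} + v_{7} + v_{10} = v_{1}  so sig = (4; 1)
  P={2,3,5,7}:  v_{2} + v_{3} + v_{5} + v_{7} = 2·v_{1} + v_{11}  so sig = (4; 1,2)
  P={2,3,4,8,11}:  v_{2} + v_{3} + v_{4} + v_{8} + v_{11} = v_{6}  so sig = (5; 1)

Hence PRS(X_Σ) =
    (2; —)
    (2; —)
    (2; 1,1)
    (2; 1,1)
    (2; 1,1,1)
    (2; 1,1,1)
    (2; 1,1,1,1)
    (2; 1,1,1,1)
    (2; 1,1,1,2)
    (2; 1,1,1,2)
    (2; 1,2)
    (2; 1,2)
    (3; 1)
    (3; 1,1)
    (4; —)
    (4; 1)
    (4; 1,2)
    (5; 1)


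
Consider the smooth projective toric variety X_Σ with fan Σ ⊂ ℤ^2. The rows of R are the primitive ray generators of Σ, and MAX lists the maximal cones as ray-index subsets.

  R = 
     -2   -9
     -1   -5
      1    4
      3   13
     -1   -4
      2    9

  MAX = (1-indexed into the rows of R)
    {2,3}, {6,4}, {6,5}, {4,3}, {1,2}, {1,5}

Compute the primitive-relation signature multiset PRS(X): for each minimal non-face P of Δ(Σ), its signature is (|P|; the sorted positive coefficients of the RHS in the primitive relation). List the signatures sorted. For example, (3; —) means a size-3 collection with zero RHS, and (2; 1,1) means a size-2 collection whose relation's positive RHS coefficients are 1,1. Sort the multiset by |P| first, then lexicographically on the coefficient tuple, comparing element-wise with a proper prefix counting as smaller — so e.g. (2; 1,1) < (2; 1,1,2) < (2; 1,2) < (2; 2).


Primitive collections (9):

  {1,6}:  v_{1} + v_{6} = 0  ⟹  sig = (2; —)
  {3,5}:  v_{3} + v_{5} = 0  ⟹  sig = (2; —)
  {1,3}:  v_{1} + v_{3} = v_{2}  ⟹  sig = (2; 1)
  {1,4}:  v_{1} + v_{4} = v_{3}  ⟹  sig = (2; 1)
  {2,5}:  v_{2} + v_{5} = v_{1}  ⟹  sig = (2; 1)
  {2,6}:  v_{2} + v_{6} = v_{3}  ⟹  sig = (2; 1)
  {3,6}:  v_{3} + v_{6} = v_{4}  ⟹  sig = (2; 1)
  {4,5}:  v_{4} + v_{5} = v_{6}  ⟹  sig = (2; 1)
  {2,4}:  v_{2} + v_{4} = 2·v_{3}  ⟹  sig = (2; 2)

Sorted signature multiset PRS(X):
[(2; —), (2; —), (2; 1), (2; 1), (2; 1), (2; 1), (2; 1), (2; 1), (2; 2)]


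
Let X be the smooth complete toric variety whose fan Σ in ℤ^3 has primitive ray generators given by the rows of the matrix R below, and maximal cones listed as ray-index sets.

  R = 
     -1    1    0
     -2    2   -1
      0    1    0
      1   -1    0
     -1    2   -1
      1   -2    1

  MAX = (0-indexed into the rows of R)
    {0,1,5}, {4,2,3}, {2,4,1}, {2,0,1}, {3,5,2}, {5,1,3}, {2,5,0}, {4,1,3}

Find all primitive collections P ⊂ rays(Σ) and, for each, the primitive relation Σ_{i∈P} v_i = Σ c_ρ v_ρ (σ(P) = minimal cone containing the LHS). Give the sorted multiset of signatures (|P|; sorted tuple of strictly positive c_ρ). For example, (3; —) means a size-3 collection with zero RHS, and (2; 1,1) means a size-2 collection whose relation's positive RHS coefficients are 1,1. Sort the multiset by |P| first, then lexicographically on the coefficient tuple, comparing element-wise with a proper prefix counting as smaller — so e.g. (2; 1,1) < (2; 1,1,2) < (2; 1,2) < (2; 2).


Σ has 5 primitive collections:

  P={0,3}:  v_{0} + v_{3} = 0  ⇒ sig = (2; —)
  P={4,5}:  v_{4} + v_{5} = 0  ⇒ sig = (2; —)
  P={0,4}:  v_{0} + v_{4} = v_{1} + v_{2}  ⇒ sig = (2; 1,1)
  P={1,2,3}:  v_{1} + v_{2} + v_{3} = v_{4}  ⇒ sig = (3; 1)
  P={1,2,5}:  v_{1} + v_{2} + v_{5} = v_{0}  ⇒ sig = (3; 1)

so the primitive-relation signature multiset is
    |P|=2: 3 collections, coeffs (), (), (1,1)
    |P|=3: 2 collections, coeffs (1), (1)


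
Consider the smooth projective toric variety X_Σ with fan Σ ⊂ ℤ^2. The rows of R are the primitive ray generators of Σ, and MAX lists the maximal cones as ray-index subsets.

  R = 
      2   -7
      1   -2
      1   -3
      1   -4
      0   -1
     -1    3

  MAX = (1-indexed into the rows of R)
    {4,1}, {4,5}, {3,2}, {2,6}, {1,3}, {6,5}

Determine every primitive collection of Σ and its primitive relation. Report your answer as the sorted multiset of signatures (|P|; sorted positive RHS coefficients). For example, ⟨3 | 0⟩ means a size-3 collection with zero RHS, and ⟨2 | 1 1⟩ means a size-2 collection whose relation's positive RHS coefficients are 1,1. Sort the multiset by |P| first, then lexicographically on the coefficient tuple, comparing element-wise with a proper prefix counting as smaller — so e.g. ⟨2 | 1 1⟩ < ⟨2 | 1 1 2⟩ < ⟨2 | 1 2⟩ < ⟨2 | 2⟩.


|primitive collections| = 9. Relations:

  P={3,6}:  v_{3} + v_{6} = 0  ⇒ sig = ⟨2 | 0⟩
  P={1,6}:  v_{1} + v_{6} = v_{4}  ⇒ sig = ⟨2 | 1⟩
  P={2,5}:  v_{2} + v_{5} = v_{3}  ⇒ sig = ⟨2 | 1⟩
  P={3,4}:  v_{3} + v_{4} = v_{1}  ⇒ sig = ⟨2 | 1⟩
  P={3,5}:  v_{3} + v_{5} = v_{4}  ⇒ sig = ⟨2 | 1⟩
  P={4,6}:  v_{4} + v_{6} = v_{5}  ⇒ sig = ⟨2 | 1⟩
  P={1,5}:  v_{1} + v_{5} = 2·v_{4}  ⇒ sig = ⟨2 | 2⟩
  P={2,4}:  v_{2} + v_{4} = 2·v_{3}  ⇒ sig = ⟨2 | 2⟩
  P={1,2}:  v_{1} + v_{2} = 3·v_{3}  ⇒ sig = ⟨2 | 3⟩

Signatures (|P|; sorted positive RHS coefficients), sorted:
{ ⟨2 | 0⟩,  ⟨2 | 1⟩ ×5,  ⟨2 | 2⟩ ×2,  ⟨2 | 3⟩ }


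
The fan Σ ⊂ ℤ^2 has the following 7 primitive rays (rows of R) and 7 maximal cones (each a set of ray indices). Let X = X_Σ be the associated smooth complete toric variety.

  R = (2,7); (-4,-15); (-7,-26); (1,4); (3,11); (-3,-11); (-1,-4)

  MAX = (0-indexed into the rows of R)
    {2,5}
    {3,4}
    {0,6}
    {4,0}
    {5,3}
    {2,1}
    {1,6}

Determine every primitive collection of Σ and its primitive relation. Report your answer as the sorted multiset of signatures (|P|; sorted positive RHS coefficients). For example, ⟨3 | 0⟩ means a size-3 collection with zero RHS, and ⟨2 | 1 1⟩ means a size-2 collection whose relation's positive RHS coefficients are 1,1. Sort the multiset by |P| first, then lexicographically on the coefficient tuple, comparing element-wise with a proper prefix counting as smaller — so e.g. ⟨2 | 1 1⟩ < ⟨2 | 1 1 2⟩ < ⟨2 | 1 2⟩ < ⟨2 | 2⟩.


14 collections generate NE(X_Σ); each relation:

  P = {3,6}:  v_{3} + v_{6} = 0  ⇒ sig = ⟨2 | 0⟩
  P = {4,5}:  v_{4} + v_{5} = 0  ⇒ sig = ⟨2 | 0⟩
  P = {0,3}:  v_{0} + v_{3} = v_{4}  ⇒ sig = ⟨2 | 1⟩
  P = {0,5}:  v_{0} + v_{5} = v_{6}  ⇒ sig = ⟨2 | 1⟩
  P = {1,3}:  v_{1} + v_{3} = v_{5}  ⇒ sig = ⟨2 | 1⟩
  P = {1,4}:  v_{1} + v_{4} = v_{6}  ⇒ sig = ⟨2 | 1⟩
  P = {1,5}:  v_{1} + v_{5} = v_{2}  ⇒ sig = ⟨2 | 1⟩
  P = {2,4}:  v_{2} + v_{4} = v_{1}  ⇒ sig = ⟨2 | 1⟩
  P = {4,6}:  v_{4} + v_{6} = v_{0}  ⇒ sig = ⟨2 | 1⟩
  P = {5,6}:  v_{5} + v_{6} = v_{1}  ⇒ sig = ⟨2 | 1⟩
  P = {0,2}:  v_{0} + v_{2} = v_{1} + v_{6}  ⇒ sig = ⟨2 | 1 1⟩
  P = {0,1}:  v_{0} + v_{1} = 2·v_{6}  ⇒ sig = ⟨2 | 2⟩
  P = {2,3}:  v_{2} + v_{3} = 2·v_{5}  ⇒ sig = ⟨2 | 2⟩
  P = {2,6}:  v_{2} + v_{6} = 2·v_{1}  ⇒ sig = ⟨2 | 2⟩

so the primitive-relation signature multiset is
[⟨2 | 0⟩, ⟨2 | 0⟩, ⟨2 | 1⟩, ⟨2 | 1⟩, ⟨2 | 1⟩, ⟨2 | 1⟩, ⟨2 | 1⟩, ⟨2 | 1⟩, ⟨2 | 1⟩, ⟨2 | 1⟩, ⟨2 | 1 1⟩, ⟨2 | 2⟩, ⟨2 | 2⟩, ⟨2 | 2⟩]


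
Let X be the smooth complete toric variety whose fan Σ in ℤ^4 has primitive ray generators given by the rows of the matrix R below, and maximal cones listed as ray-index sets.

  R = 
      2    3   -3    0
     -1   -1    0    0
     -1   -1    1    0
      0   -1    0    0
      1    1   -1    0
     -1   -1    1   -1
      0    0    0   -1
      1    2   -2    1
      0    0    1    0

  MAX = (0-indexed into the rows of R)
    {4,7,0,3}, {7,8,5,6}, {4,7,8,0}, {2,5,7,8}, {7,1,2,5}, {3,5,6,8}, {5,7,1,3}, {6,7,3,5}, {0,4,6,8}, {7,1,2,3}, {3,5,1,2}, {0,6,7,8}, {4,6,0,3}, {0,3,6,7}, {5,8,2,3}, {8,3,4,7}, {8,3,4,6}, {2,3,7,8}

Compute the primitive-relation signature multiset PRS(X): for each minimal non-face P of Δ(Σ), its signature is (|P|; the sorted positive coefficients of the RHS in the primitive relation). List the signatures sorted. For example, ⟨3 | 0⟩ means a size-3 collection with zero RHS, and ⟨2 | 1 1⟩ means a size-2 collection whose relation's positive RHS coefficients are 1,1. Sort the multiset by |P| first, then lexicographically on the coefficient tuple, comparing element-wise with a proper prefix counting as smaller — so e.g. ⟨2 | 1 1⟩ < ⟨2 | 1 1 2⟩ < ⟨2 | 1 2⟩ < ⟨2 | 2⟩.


14 minimal non-faces of Δ(Σ) (on 9 rays):

  • {2,4}:  v_{2} + v_{4} = 0 — sig = ⟨2 | 0⟩
  • {1,8}:  v_{1} + v_{8} = v_{2} — sig = ⟨2 | 1⟩
  • {2,6}:  v_{2} + v_{6} = v_{5} — sig = ⟨2 | 1⟩
  • {4,5}:  v_{4} + v_{5} = v_{6} — sig = ⟨2 | 1⟩
  • {0,2}:  v_{0} + v_{2} = v_{6} + v_{7} — sig = ⟨2 | 1 1⟩
  • {1,4}:  v_{1} + v_{4} = v_{3} + v_{5} + v_{7} — sig = ⟨2 | 1 1 1⟩
  • {0,1}:  v_{0} + v_{1} = v_{3} + v_{5} + v_{6} + 2·v_{7} — sig = ⟨2 | 1 1 1 2⟩
  • {1,6}:  v_{1} + v_{6} = v_{3} + 2·v_{5} + v_{7} — sig = ⟨2 | 1 1 2⟩
  • {0,5}:  v_{0} + v_{5} = 2·v_{6} + v_{7} — sig = ⟨2 | 1 2⟩
  • {4,6,7}:  v_{4} + v_{6} + v_{7} = v_{0} — sig = ⟨3 | 1⟩
  • {0,3,8}:  v_{0} + v_{3} + v_{8} = 2·v_{4} — sig = ⟨3 | 2⟩
  • {3,5,7,8}:  v_{3} + v_{5} + v_{7} + v_{8} = 0 — sig = ⟨4 | 0⟩
  • {2,3,5,7}:  v_{2} + v_{3} + v_{5} + v_{7} = v_{1} — sig = ⟨4 | 1⟩
  • {3,6,7,8}:  v_{3} + v_{6} + v_{7} + v_{8} = v_{4} — sig = ⟨4 | 1⟩

so the primitive-relation signature multiset is
    |P|=2: 9 collections, coeffs (), (1), (1), (1), (1,1), (1,1,1), (1,1,1,2), (1,1,2), (1,2)
    |P|=3: 2 collections, coeffs (1), (2)
    |P|=4: 3 collections, coeffs (), (1), (1)


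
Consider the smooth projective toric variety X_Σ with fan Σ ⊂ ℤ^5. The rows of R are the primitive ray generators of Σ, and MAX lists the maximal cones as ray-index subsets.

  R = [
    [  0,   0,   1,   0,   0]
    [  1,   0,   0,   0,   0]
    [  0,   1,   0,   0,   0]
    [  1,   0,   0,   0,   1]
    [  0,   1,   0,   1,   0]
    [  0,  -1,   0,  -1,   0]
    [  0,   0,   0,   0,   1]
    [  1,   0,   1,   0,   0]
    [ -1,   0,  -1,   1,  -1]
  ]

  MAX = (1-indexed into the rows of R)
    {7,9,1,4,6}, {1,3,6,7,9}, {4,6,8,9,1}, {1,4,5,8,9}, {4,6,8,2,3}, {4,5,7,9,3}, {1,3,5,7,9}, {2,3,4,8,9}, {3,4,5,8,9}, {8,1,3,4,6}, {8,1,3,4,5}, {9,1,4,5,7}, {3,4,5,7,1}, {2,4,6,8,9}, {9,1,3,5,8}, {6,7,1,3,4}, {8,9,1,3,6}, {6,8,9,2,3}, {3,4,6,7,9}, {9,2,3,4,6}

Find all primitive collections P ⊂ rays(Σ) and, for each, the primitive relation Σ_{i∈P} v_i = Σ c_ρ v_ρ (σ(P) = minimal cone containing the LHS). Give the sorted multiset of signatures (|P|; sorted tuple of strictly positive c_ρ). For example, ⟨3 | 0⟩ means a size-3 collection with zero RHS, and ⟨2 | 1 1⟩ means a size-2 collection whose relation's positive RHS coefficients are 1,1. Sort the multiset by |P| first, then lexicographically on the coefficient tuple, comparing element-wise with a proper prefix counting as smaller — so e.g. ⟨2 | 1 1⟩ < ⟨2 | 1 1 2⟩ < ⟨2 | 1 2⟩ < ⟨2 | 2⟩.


|primitive collections| = 7. Relations:

  • {5,6}:  v_{5} + v_{6} = 0 — sig = ⟨2 | 0⟩
  • {1,2}:  v_{1} + v_{2} = v_{8} — sig = ⟨2 | 1⟩
  • {2,7}:  v_{2} + v_{7} = v_{4} — sig = ⟨2 | 1⟩
  • {7,8}:  v_{7} + v_{8} = v_{1} + v_{4} — sig = ⟨2 | 1 1⟩
  • {2,5}:  v_{2} + v_{5} = v_{3} + v_{4} + v_{8} + v_{9} — sig = ⟨2 | 1 1 1 1⟩
  • {1,3,4,9}:  v_{1} + v_{3} + v_{4} + v_{9} = v_{5} — sig = ⟨4 | 1⟩
  • {3,4,6,8,9}:  v_{3} + v_{4} + v_{6} + v_{8} + v_{9} = v_{2} — sig = ⟨5 | 1⟩

Hence PRS(X_Σ) =
[⟨2 | 0⟩, ⟨2 | 1⟩, ⟨2 | 1⟩, ⟨2 | 1 1⟩, ⟨2 | 1 1 1 1⟩, ⟨4 | 1⟩, ⟨5 | 1⟩]


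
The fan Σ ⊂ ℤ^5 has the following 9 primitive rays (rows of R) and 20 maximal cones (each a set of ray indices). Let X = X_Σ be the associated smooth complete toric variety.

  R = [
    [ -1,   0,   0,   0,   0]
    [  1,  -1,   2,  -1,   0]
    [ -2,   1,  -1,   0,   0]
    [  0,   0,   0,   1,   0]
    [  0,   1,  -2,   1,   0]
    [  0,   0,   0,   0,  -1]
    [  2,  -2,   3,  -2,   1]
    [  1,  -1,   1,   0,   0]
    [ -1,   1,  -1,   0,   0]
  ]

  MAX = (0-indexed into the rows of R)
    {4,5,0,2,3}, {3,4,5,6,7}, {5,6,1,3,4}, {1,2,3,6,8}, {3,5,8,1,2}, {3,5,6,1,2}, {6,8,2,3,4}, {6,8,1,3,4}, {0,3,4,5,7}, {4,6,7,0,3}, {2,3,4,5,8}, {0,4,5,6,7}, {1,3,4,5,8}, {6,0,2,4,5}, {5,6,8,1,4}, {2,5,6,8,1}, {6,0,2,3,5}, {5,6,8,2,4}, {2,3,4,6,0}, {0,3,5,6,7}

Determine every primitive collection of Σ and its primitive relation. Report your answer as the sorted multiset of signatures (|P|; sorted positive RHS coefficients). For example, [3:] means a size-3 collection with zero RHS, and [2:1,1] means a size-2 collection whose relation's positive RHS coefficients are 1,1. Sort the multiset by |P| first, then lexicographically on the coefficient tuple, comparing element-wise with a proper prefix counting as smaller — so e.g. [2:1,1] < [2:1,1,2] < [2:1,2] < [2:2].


Σ has 9 primitive collections:

  P = {7,8}:  v_{7} + v_{8} = 0  so sig = [2:]
  P = {0,8}:  v_{0} + v_{8} = v_{2}  so sig = [2:1]
  P = {2,7}:  v_{2} + v_{7} = v_{0}  so sig = [2:1]
  P = {1,7}:  v_{1} + v_{7} = v_{3} + v_{5} + v_{6}  so sig = [2:1,1,1]
  P = {0,1}:  v_{0} + v_{1} = v_{2} + v_{3} + v_{5} + v_{6}  so sig = [2:1,1,1,1]
  P = {1,2,4}:  v_{1} + v_{2} + v_{4} = v_{8}  so sig = [3:1]
  P = {3,5,6,8}:  v_{3} + v_{5} + v_{6} + v_{8} = v_{1}  so sig = [4:1]
  P = {2,3,4,5,6}:  v_{2} + v_{3} + v_{4} + v_{5} + v_{6} = 0  so sig = [5:]
  P = {0,3,4,5,6}:  v_{0} + v_{3} + v_{4} + v_{5} + v_{6} = v_{7}  so sig = [5:1]

Hence PRS(X_Σ) =
[[2:], [2:1], [2:1], [2:1,1,1], [2:1,1,1,1], [3:1], [4:1], [5:], [5:1]]


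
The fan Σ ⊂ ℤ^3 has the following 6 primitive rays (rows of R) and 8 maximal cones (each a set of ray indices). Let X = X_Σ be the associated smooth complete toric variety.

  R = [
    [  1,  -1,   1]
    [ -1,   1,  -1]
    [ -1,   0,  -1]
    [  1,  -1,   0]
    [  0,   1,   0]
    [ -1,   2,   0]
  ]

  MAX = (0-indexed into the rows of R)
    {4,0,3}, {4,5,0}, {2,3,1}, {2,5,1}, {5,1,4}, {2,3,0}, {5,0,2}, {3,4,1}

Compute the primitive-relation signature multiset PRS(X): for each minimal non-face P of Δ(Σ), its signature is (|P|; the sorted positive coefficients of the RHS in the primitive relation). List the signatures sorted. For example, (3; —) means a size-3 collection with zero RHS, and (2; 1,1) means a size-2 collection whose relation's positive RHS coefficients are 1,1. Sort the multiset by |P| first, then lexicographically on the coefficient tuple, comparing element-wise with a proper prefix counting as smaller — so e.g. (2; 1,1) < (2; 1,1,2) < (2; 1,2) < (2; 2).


3 minimal non-faces of Δ(Σ) (on 6 rays):

  • {0,1}:  v_{0} + v_{1} = 0  ⟹  sig = (2; —)
  • {2,4}:  v_{2} + v_{4} = v_{1}  ⟹  sig = (2; 1)
  • {3,5}:  v_{3} + v_{5} = v_{4}  ⟹  sig = (2; 1)

so the primitive-relation signature multiset is
{ (2; —),  (2; 1) ×2 }


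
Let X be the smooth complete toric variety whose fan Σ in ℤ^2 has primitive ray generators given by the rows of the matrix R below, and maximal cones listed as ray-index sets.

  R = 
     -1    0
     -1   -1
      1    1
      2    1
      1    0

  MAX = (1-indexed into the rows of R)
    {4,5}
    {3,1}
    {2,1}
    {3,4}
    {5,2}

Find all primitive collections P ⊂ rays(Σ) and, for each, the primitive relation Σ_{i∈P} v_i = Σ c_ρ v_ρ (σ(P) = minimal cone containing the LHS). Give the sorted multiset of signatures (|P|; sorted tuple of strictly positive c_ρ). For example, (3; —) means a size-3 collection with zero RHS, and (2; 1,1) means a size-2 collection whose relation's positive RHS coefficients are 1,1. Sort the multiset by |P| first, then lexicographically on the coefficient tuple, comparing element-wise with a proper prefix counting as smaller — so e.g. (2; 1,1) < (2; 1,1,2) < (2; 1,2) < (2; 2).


|primitive collections| = 5. Relations:

  • {1,5}:  v_{1} + v_{5} = 0  ⟹  sig = (2; —)
  • {2,3}:  v_{2} + v_{3} = 0  ⟹  sig = (2; —)
  • {1,4}:  v_{1} + v_{4} = v_{3}  ⟹  sig = (2; 1)
  • {2,4}:  v_{2} + v_{4} = v_{5}  ⟹  sig = (2; 1)
  • {3,5}:  v_{3} + v_{5} = v_{4}  ⟹  sig = (2; 1)

so the primitive-relation signature multiset is
[(2; —), (2; —), (2; 1), (2; 1), (2; 1)]


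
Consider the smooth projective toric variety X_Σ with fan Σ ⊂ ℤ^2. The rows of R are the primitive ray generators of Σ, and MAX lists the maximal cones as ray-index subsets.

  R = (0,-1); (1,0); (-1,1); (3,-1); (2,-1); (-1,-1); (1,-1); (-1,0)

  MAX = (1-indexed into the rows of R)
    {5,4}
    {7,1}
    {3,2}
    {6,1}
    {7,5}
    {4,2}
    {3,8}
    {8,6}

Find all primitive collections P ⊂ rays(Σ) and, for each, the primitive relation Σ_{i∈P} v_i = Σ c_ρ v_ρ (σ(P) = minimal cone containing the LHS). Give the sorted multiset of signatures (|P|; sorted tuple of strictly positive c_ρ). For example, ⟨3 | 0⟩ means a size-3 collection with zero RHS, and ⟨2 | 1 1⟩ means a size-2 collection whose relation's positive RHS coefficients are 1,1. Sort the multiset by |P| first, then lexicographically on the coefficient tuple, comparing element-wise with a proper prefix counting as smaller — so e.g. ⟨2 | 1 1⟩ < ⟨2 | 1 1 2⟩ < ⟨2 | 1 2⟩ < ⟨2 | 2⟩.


20 minimal non-faces of Δ(Σ) (on 8 rays):

  P={2,8}:  v_{2} + v_{8} = 0  ⟹  sig = ⟨2 | 0⟩
  P={3,7}:  v_{3} + v_{7} = 0  ⟹  sig = ⟨2 | 0⟩
  P={1,2}:  v_{1} + v_{2} = v_{7}  ⟹  sig = ⟨2 | 1⟩
  P={1,3}:  v_{1} + v_{3} = v_{8}  ⟹  sig = ⟨2 | 1⟩
  P={1,8}:  v_{1} + v_{8} = v_{6}  ⟹  sig = ⟨2 | 1⟩
  P={2,5}:  v_{2} + v_{5} = v_{4}  ⟹  sig = ⟨2 | 1⟩
  P={2,6}:  v_{2} + v_{6} = v_{1}  ⟹  sig = ⟨2 | 1⟩
  P={2,7}:  v_{2} + v_{7} = v_{5}  ⟹  sig = ⟨2 | 1⟩
  P={3,5}:  v_{3} + v_{5} = v_{2}  ⟹  sig = ⟨2 | 1⟩
  P={4,8}:  v_{4} + v_{8} = v_{5}  ⟹  sig = ⟨2 | 1⟩
  P={5,8}:  v_{5} + v_{8} = v_{7}  ⟹  sig = ⟨2 | 1⟩
  P={7,8}:  v_{7} + v_{8} = v_{1}  ⟹  sig = ⟨2 | 1⟩
  P={1,4}:  v_{1} + v_{4} = v_{5} + v_{7}  ⟹  sig = ⟨2 | 1 1⟩
  P={5,6}:  v_{5} + v_{6} = v_{1} + v_{7}  ⟹  sig = ⟨2 | 1 1⟩
  P={1,5}:  v_{1} + v_{5} = 2·v_{7}  ⟹  sig = ⟨2 | 2⟩
  P={3,4}:  v_{3} + v_{4} = 2·v_{2}  ⟹  sig = ⟨2 | 2⟩
  P={3,6}:  v_{3} + v_{6} = 2·v_{8}  ⟹  sig = ⟨2 | 2⟩
  P={4,6}:  v_{4} + v_{6} = 2·v_{7}  ⟹  sig = ⟨2 | 2⟩
  P={4,7}:  v_{4} + v_{7} = 2·v_{5}  ⟹  sig = ⟨2 | 2⟩
  P={6,7}:  v_{6} + v_{7} = 2·v_{1}  ⟹  sig = ⟨2 | 2⟩

Sorted signature multiset PRS(X):
{ ⟨2 | 0⟩ ×2,  ⟨2 | 1⟩ ×10,  ⟨2 | 1 1⟩ ×2,  ⟨2 | 2⟩ ×6 }


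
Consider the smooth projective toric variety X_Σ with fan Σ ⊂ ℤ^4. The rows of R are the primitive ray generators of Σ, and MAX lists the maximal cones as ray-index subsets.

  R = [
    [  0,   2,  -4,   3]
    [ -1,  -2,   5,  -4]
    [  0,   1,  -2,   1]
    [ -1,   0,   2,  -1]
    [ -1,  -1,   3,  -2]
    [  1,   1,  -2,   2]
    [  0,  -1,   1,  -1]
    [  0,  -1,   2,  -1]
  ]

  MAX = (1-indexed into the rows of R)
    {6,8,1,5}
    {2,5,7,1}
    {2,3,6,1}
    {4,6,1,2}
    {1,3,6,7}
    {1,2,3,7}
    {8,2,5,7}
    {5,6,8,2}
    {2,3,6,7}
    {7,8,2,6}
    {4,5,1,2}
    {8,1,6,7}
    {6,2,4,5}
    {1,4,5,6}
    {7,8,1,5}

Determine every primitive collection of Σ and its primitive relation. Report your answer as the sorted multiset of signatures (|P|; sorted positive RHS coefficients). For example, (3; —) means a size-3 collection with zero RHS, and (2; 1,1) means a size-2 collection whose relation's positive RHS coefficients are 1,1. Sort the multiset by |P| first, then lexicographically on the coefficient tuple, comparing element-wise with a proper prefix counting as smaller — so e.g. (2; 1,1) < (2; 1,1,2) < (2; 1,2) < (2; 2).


The 9 primitive collections of Σ (r=8, n=4):

  {3,8}:  v_{3} + v_{8} = 0 ; sig = (2; —)
  {4,7}:  v_{4} + v_{7} = v_{5} ; sig = (2; 1)
  {3,5}:  v_{3} + v_{5} = v_{1} + v_{2} ; sig = (2; 1,1)
  {4,8}:  v_{4} + v_{8} = 2·v_{5} + v_{6} ; sig = (2; 1,2)
  {3,4}:  v_{3} + v_{4} = 2·v_{1} + 2·v_{2} + v_{6} ; sig = (2; 1,2,2)
  {1,2,8}:  v_{1} + v_{2} + v_{8} = v_{5} ; sig = (3; 1)
  {5,6,7}:  v_{5} + v_{6} + v_{7} = v_{8} ; sig = (3; 1)
  {1,2,6,7}:  v_{1} + v_{2} + v_{6} + v_{7} = 0 ; sig = (4; —)
  {1,2,5,6}:  v_{1} + v_{2} + v_{5} + v_{6} = v_{4} ; sig = (4; 1)

Hence PRS(X_Σ) =
    (2; —)
    (2; 1)
    (2; 1,1)
    (2; 1,2)
    (2; 1,2,2)
    (3; 1)
    (3; 1)
    (4; —)
    (4; 1)


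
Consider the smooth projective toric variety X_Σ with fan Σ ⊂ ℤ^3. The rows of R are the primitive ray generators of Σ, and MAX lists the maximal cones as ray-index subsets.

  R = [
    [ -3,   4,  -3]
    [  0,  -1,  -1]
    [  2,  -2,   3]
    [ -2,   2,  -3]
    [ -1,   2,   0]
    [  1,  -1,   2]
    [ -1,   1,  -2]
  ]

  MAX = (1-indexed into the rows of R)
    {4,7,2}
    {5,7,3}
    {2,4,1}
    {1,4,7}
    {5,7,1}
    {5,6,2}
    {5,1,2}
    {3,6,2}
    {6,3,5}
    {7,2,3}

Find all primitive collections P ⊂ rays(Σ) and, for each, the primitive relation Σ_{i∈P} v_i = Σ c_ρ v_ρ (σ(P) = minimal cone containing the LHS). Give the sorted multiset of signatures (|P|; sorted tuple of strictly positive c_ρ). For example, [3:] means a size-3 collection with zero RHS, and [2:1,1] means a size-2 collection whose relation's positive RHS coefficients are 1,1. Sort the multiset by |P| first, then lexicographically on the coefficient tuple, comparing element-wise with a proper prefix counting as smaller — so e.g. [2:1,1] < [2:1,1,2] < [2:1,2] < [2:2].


9 minimal non-faces of Δ(Σ) (on 7 rays):

  {3,4}:  v_{3} + v_{4} = 0  →  sig = [2:]
  {6,7}:  v_{6} + v_{7} = 0  →  sig = [2:]
  {1,3}:  v_{1} + v_{3} = v_{5}  →  sig = [2:1]
  {4,5}:  v_{4} + v_{5} = v_{1}  →  sig = [2:1]
  {4,6}:  v_{4} + v_{6} = v_{2} + v_{5}  →  sig = [2:1,1]
  {1,6}:  v_{1} + v_{6} = v_{2} + 2·v_{5}  →  sig = [2:1,2]
  {2,3,5}:  v_{2} + v_{3} + v_{5} = v_{6}  →  sig = [3:1]
  {2,5,7}:  v_{2} + v_{5} + v_{7} = v_{4}  →  sig = [3:1]
  {1,2,7}:  v_{1} + v_{2} + v_{7} = 2·v_{4}  →  sig = [3:2]

so the primitive-relation signature multiset is
{ [2:] ×2,  [2:1] ×2,  [2:1,1],  [2:1,2],  [3:1] ×2,  [3:2] }


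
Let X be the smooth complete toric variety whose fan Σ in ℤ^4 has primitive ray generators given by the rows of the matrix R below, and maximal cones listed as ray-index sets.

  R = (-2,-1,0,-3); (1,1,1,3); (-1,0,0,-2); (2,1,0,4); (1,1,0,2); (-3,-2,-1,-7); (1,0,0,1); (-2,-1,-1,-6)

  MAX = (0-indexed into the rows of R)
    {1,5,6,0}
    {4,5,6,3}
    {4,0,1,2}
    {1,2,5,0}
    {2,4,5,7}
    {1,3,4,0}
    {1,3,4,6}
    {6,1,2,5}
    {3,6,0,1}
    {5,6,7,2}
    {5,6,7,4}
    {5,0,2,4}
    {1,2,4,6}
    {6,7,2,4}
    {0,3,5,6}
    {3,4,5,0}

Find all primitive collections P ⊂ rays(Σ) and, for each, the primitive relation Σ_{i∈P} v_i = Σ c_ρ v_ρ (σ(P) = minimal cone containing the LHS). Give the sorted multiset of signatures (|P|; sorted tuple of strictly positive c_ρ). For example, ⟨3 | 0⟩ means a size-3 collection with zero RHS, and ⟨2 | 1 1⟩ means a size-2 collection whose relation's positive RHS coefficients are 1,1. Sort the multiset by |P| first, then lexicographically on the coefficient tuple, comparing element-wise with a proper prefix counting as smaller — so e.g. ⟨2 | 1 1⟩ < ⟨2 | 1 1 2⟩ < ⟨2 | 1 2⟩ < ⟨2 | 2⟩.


9 minimal non-faces of Δ(Σ) (on 8 rays):

  {2,3}:  v_{2} + v_{3} = v_{4} — sig = ⟨2 | 1⟩
  {0,7}:  v_{0} + v_{7} = v_{2} + v_{5} — sig = ⟨2 | 1 1⟩
  {3,7}:  v_{3} + v_{7} = 2·v_{4} + v_{5} + v_{6} — sig = ⟨2 | 1 1 2⟩
  {1,7}:  v_{1} + v_{7} = 2·v_{2} + v_{6} — sig = ⟨2 | 1 2⟩
  {0,4,6}:  v_{0} + v_{4} + v_{6} = 0 — sig = ⟨3 | 0⟩
  {1,3,5}:  v_{1} + v_{3} + v_{5} = 0 — sig = ⟨3 | 0⟩
  {1,4,5}:  v_{1} + v_{4} + v_{5} = v_{2} — sig = ⟨3 | 1⟩
  {0,2,6}:  v_{0} + v_{2} + v_{6} = v_{1} + v_{5} — sig = ⟨3 | 1 1⟩
  {2,4,5,6}:  v_{2} + v_{4} + v_{5} + v_{6} = v_{7} — sig = ⟨4 | 1⟩

Sorted signature multiset PRS(X):
[⟨2 | 1⟩, ⟨2 | 1 1⟩, ⟨2 | 1 1 2⟩, ⟨2 | 1 2⟩, ⟨3 | 0⟩, ⟨3 | 0⟩, ⟨3 | 1⟩, ⟨3 | 1 1⟩, ⟨4 | 1⟩]


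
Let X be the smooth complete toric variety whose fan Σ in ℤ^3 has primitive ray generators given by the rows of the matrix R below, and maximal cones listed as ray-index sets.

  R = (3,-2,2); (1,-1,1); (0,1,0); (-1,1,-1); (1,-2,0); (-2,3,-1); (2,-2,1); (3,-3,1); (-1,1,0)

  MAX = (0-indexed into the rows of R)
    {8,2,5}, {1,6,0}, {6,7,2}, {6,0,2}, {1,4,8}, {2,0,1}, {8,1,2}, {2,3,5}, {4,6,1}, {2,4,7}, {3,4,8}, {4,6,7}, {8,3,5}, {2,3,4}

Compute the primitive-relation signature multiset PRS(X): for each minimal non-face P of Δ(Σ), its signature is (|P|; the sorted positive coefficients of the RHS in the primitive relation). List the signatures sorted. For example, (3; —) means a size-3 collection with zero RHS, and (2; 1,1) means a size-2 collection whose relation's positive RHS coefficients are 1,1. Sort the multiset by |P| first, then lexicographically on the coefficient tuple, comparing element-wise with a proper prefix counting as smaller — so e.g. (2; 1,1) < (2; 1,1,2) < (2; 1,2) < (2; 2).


Primitive collections (20):

  • {1,3}:  v_{1} + v_{3} = 0 — sig = (2; —)
  • {4,5}:  v_{4} + v_{5} = v_{3} — sig = (2; 1)
  • {5,6}:  v_{5} + v_{6} = v_{2} — sig = (2; 1)
  • {6,8}:  v_{6} + v_{8} = v_{1} — sig = (2; 1)
  • {7,8}:  v_{7} + v_{8} = v_{6} — sig = (2; 1)
  • {0,3}:  v_{0} + v_{3} = v_{2} + v_{6} — sig = (2; 1,1)
  • {1,5}:  v_{1} + v_{5} = v_{2} + v_{8} — sig = (2; 1,1)
  • {3,6}:  v_{3} + v_{6} = v_{2} + v_{4} — sig = (2; 1,1)
  • {0,5}:  v_{0} + v_{5} = v_{1} + 2·v_{2} — sig = (2; 1,2)
  • {0,8}:  v_{0} + v_{8} = 2·v_{1} + v_{2} — sig = (2; 1,2)
  • {5,7}:  v_{5} + v_{7} = 2·v_{2} + v_{4} — sig = (2; 1,2)
  • {0,7}:  v_{0} + v_{7} = v_{2} + 3·v_{6} — sig = (2; 1,3)
  • {0,4}:  v_{0} + v_{4} = 2·v_{6} — sig = (2; 2)
  • {1,7}:  v_{1} + v_{7} = 2·v_{6} — sig = (2; 2)
  • {3,7}:  v_{3} + v_{7} = 2·v_{2} + 2·v_{4} — sig = (2; 2,2)
  • {2,4,8}:  v_{2} + v_{4} + v_{8} = 0 — sig = (3; —)
  • {1,2,4}:  v_{1} + v_{2} + v_{4} = v_{6} — sig = (3; 1)
  • {1,2,6}:  v_{1} + v_{2} + v_{6} = v_{0} — sig = (3; 1)
  • {2,3,8}:  v_{2} + v_{3} + v_{8} = v_{5} — sig = (3; 1)
  • {2,4,6}:  v_{2} + v_{4} + v_{6} = v_{7} — sig = (3; 1)

so the primitive-relation signature multiset is
    (2; —)
    (2; 1)
    (2; 1)
    (2; 1)
    (2; 1)
    (2; 1,1)
    (2; 1,1)
    (2; 1,1)
    (2; 1,2)
    (2; 1,2)
    (2; 1,2)
    (2; 1,3)
    (2; 2)
    (2; 2)
    (2; 2,2)
    (3; —)
    (3; 1)
    (3; 1)
    (3; 1)
    (3; 1)


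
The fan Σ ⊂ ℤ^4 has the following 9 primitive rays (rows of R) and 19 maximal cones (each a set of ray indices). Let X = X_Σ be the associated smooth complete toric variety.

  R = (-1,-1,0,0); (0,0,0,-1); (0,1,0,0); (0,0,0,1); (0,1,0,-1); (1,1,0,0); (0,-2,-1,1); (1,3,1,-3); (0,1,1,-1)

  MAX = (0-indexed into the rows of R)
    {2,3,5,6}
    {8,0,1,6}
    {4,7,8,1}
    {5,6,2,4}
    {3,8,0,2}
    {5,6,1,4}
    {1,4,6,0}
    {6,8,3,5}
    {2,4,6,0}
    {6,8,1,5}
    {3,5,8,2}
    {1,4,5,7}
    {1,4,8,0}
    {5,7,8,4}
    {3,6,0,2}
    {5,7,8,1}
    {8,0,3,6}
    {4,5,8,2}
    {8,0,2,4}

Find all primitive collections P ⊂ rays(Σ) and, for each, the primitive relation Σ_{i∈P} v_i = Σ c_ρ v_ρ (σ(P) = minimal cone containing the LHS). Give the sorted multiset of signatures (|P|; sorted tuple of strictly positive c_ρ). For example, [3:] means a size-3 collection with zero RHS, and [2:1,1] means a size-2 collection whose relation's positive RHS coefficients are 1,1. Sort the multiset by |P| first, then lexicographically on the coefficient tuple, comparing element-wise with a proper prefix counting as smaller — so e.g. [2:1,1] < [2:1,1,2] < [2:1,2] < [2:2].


|primitive collections| = 11. Relations:

  P={0,5}:  v_{0} + v_{5} = 0 ; sig = [2:]
  P={1,3}:  v_{1} + v_{3} = 0 ; sig = [2:]
  P={1,2}:  v_{1} + v_{2} = v_{4} ; sig = [2:1]
  P={3,4}:  v_{3} + v_{4} = v_{2} ; sig = [2:1]
  P={0,7}:  v_{0} + v_{7} = v_{1} + v_{4} + v_{8} ; sig = [2:1,1,1]
  P={3,7}:  v_{3} + v_{7} = v_{4} + v_{5} + v_{8} ; sig = [2:1,1,1]
  P={2,7}:  v_{2} + v_{7} = 2·v_{4} + v_{5} + v_{8} ; sig = [2:1,1,2]
  P={6,7}:  v_{6} + v_{7} = 2·v_{1} + v_{5} ; sig = [2:1,2]
  P={2,6,8}:  v_{2} + v_{6} + v_{8} = 0 ; sig = [3:]
  P={4,6,8}:  v_{4} + v_{6} + v_{8} = v_{1} ; sig = [3:1]
  P={1,4,5,8}:  v_{1} + v_{4} + v_{5} + v_{8} = v_{7} ; sig = [4:1]

Hence PRS(X_Σ) =
    |P|=2: 8 collections, coeffs (), (), (1), (1), (1,1,1), (1,1,1), (1,1,2), (1,2)
    |P|=3: 2 collections, coeffs (), (1)
    |P|=4: 1 collection, coeffs (1)


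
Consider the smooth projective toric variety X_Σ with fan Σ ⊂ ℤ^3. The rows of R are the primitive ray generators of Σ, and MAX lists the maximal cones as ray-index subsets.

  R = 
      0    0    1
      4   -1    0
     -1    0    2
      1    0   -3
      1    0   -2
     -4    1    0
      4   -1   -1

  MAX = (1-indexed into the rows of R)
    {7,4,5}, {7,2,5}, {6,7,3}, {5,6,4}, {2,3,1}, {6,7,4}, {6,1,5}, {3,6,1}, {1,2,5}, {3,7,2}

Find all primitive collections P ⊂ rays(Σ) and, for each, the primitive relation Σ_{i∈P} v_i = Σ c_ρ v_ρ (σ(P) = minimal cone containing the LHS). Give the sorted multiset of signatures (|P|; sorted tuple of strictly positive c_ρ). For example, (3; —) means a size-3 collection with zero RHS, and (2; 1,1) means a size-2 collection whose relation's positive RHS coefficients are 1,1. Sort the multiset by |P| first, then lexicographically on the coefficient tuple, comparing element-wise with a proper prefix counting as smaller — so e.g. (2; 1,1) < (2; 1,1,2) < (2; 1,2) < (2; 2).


Minimal non-faces — 7 found among 7 rays, 10 max cones:

  {2,6}:  v_{2} + v_{6} = 0  so sig = (2; —)
  {3,5}:  v_{3} + v_{5} = 0  so sig = (2; —)
  {1,4}:  v_{1} + v_{4} = v_{5}  so sig = (2; 1)
  {1,7}:  v_{1} + v_{7} = v_{2}  so sig = (2; 1)
  {2,4}:  v_{2} + v_{4} = v_{5} + v_{7}  so sig = (2; 1,1)
  {3,4}:  v_{3} + v_{4} = v_{6} + v_{7}  so sig = (2; 1,1)
  {5,6,7}:  v_{5} + v_{6} + v_{7} = v_{4}  so sig = (3; 1)

Sorted signature multiset PRS(X):
    |P|=2: 6 collections, coeffs (), (), (1), (1), (1,1), (1,1)
    |P|=3: 1 collection, coeffs (1)


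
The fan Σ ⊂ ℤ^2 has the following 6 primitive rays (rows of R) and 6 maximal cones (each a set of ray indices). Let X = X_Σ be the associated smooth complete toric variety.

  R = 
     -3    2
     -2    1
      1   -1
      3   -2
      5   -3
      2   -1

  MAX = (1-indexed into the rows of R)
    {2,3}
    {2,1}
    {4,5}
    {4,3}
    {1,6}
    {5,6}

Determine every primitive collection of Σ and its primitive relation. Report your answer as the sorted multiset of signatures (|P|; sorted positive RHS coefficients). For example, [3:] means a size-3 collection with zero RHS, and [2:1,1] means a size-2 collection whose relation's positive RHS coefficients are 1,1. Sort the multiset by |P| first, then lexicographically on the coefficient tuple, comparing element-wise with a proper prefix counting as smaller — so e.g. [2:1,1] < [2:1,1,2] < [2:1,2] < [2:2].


The 9 primitive collections of Σ (r=6, n=2):

  • {1,4}:  v_{1} + v_{4} = 0  so sig = [2:]
  • {2,6}:  v_{2} + v_{6} = 0  so sig = [2:]
  • {1,3}:  v_{1} + v_{3} = v_{2}  so sig = [2:1]
  • {1,5}:  v_{1} + v_{5} = v_{6}  so sig = [2:1]
  • {2,4}:  v_{2} + v_{4} = v_{3}  so sig = [2:1]
  • {2,5}:  v_{2} + v_{5} = v_{4}  so sig = [2:1]
  • {3,6}:  v_{3} + v_{6} = v_{4}  so sig = [2:1]
  • {4,6}:  v_{4} + v_{6} = v_{5}  so sig = [2:1]
  • {3,5}:  v_{3} + v_{5} = 2·v_{4}  so sig = [2:2]

Hence PRS(X_Σ) =
    [2:]
    [2:]
    [2:1]
    [2:1]
    [2:1]
    [2:1]
    [2:1]
    [2:1]
    [2:2]
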